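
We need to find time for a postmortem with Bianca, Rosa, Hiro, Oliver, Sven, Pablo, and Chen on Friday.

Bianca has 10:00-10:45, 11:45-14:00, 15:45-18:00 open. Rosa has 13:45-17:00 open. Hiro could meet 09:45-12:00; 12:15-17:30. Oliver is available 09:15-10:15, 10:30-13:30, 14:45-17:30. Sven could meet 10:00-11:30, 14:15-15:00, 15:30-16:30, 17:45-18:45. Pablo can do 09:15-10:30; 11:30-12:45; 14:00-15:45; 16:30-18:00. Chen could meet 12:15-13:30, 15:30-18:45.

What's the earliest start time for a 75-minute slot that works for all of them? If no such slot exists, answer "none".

none

Bianca ∩ Rosa: 13:45-14:00, 15:45-17:00.
Bianca ∩ Rosa ∩ Hiro: 13:45-14:00, 15:45-17:00.
Bianca ∩ Rosa ∩ Hiro ∩ Oliver: 15:45-17:00.
Bianca ∩ Rosa ∩ Hiro ∩ Oliver ∩ Sven: 15:45-16:30.
Bianca ∩ Rosa ∩ Hiro ∩ Oliver ∩ Sven ∩ Pablo: ∅.
Bianca ∩ Rosa ∩ Hiro ∩ Oliver ∩ Sven ∩ Pablo ∩ Chen: ∅.
There is no time when everyone is free.
No common window is at least 75 minutes long.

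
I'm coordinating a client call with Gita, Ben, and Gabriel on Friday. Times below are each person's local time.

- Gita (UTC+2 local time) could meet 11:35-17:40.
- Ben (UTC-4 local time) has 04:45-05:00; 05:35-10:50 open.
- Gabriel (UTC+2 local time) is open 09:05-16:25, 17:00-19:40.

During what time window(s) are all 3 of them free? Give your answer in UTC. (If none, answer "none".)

Gita in UTC: 09:35-15:40 (subtract 2h to convert from UTC+2).
Ben in UTC: 08:45-09:00, 09:35-14:50 (add 4h to convert from UTC-4).
Gabriel in UTC: 07:05-14:25, 15:00-17:40 (subtract 2h to convert from UTC+2).
Gita ∩ Ben: 09:35-14:50.
Gita ∩ Ben ∩ Gabriel: 09:35-14:25.

09:35-14:25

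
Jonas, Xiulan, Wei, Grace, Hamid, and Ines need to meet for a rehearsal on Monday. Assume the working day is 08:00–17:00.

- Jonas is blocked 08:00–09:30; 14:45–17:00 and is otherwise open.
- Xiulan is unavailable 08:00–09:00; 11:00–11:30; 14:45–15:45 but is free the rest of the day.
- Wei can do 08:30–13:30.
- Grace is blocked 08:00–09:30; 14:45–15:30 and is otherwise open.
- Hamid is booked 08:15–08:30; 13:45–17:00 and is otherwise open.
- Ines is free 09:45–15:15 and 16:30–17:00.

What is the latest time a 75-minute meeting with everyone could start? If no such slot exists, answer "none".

12:15

Jonas free: 09:30-14:45 (invert busy blocks within the working day).
Xiulan free: 09:00-11:00, 11:30-14:45, 15:45-17:00 (invert busy blocks within the working day).
Wei free: 08:30-13:30.
Grace free: 09:30-14:45, 15:30-17:00 (invert busy blocks within the working day).
Hamid free: 08:00-08:15, 08:30-13:45 (invert busy blocks within the working day).
Ines free: 09:45-15:15, 16:30-17:00.
Jonas ∩ Xiulan: 09:30-11:00, 11:30-14:45.
Jonas ∩ Xiulan ∩ Wei: 09:30-11:00, 11:30-13:30.
Jonas ∩ Xiulan ∩ Wei ∩ Grace: 09:30-11:00, 11:30-13:30.
Jonas ∩ Xiulan ∩ Wei ∩ Grace ∩ Hamid: 09:30-11:00, 11:30-13:30.
Jonas ∩ Xiulan ∩ Wei ∩ Grace ∩ Hamid ∩ Ines: 09:45-11:00, 11:30-13:30.
So the common availability across everyone is 09:45-11:00, 11:30-13:30.
The last common window of at least 75 minutes is 11:30-13:30; a 75-minute meeting can start as late as 12:15 and still end by 13:30.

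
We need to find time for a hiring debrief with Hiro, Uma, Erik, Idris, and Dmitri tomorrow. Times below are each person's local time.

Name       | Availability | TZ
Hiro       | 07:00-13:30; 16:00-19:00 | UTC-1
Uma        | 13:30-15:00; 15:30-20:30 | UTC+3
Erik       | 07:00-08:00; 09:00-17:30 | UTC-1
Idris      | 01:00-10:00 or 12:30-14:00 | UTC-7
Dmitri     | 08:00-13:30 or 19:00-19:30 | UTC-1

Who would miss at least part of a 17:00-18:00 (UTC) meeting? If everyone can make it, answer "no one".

Dmitri, Idris, Uma

Hiro in UTC: 08:00-14:30, 17:00-20:00 (add 1h to convert from UTC-1).
Uma in UTC: 10:30-12:00, 12:30-17:30 (subtract 3h to convert from UTC+3).
Erik in UTC: 08:00-09:00, 10:00-18:30 (add 1h to convert from UTC-1).
Idris in UTC: 08:00-17:00, 19:30-21:00 (add 7h to convert from UTC-7).
Dmitri in UTC: 09:00-14:30, 20:00-20:30 (add 1h to convert from UTC-1).
Hiro: free for 17:00-18:00. Uma: not fully free for 17:00-18:00. Erik: free for 17:00-18:00. Idris: not fully free for 17:00-18:00. Dmitri: not fully free for 17:00-18:00.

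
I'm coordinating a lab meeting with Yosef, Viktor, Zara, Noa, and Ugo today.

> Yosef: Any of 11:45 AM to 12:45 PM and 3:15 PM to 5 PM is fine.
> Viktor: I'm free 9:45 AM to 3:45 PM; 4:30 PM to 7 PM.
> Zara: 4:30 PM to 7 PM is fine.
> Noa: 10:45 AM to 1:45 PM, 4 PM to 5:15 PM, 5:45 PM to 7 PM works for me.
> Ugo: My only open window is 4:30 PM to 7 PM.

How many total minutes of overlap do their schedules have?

Yosef ∩ Viktor: 11:45-12:45, 15:15-15:45, 16:30-17:00.
Yosef ∩ Viktor ∩ Zara: 16:30-17:00.
Yosef ∩ Viktor ∩ Zara ∩ Noa: 16:30-17:00.
Yosef ∩ Viktor ∩ Zara ∩ Noa ∩ Ugo: 16:30-17:00.
That's a single block of 30 minutes.

30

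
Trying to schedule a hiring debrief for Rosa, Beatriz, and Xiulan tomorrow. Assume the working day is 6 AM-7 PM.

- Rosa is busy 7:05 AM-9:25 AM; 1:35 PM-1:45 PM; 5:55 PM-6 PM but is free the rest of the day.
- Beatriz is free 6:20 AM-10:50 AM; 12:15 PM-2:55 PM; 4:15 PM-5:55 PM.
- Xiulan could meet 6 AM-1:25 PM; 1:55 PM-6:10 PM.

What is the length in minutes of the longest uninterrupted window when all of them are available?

100

Rosa free: 06:00-07:05, 09:25-13:35, 13:45-17:55, 18:00-19:00 (invert busy blocks within the working day).
Beatriz free: 06:20-10:50, 12:15-14:55, 16:15-17:55.
Xiulan free: 06:00-13:25, 13:55-18:10.
Rosa ∩ Beatriz: 06:20-07:05, 09:25-10:50, 12:15-13:35, 13:45-14:55, 16:15-17:55.
Rosa ∩ Beatriz ∩ Xiulan: 06:20-07:05, 09:25-10:50, 12:15-13:25, 13:55-14:55, 16:15-17:55.
Those are the intersection windows.
The longest is 16:15-17:55 at 100 minutes.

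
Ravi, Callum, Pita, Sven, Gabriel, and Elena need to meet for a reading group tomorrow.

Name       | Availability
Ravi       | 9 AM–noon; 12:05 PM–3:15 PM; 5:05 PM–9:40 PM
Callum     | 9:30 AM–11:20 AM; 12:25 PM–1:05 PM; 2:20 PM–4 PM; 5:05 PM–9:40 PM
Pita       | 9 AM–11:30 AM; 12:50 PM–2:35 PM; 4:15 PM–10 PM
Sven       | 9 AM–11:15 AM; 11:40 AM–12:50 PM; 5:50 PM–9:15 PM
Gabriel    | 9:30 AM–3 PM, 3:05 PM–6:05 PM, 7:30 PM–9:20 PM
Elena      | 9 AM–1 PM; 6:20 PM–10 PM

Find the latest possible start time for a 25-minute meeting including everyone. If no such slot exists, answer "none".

Ravi ∩ Callum: 09:30-11:20, 12:25-13:05, 14:20-15:15, 17:05-21:40.
Ravi ∩ Callum ∩ Pita: 09:30-11:20, 12:50-13:05, 14:20-14:35, 17:05-21:40.
Ravi ∩ Callum ∩ Pita ∩ Sven: 09:30-11:15, 17:50-21:15.
Ravi ∩ Callum ∩ Pita ∩ Sven ∩ Gabriel: 09:30-11:15, 17:50-18:05, 19:30-21:15.
Ravi ∩ Callum ∩ Pita ∩ Sven ∩ Gabriel ∩ Elena: 09:30-11:15, 19:30-21:15.
Those are the intersection windows.
The last common window of at least 25 minutes is 19:30-21:15; a 25-minute meeting can start as late as 20:50 and still end by 21:15.

20:50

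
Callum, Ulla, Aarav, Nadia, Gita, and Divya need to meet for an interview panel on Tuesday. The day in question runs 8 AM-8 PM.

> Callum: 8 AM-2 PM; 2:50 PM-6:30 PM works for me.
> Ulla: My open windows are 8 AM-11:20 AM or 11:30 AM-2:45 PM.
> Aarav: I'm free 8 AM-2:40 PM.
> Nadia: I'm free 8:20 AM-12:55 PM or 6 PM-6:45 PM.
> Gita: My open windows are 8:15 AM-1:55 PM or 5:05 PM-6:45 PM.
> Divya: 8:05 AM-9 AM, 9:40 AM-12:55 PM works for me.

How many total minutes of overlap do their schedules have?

Callum ∩ Ulla: 08:00-11:20, 11:30-14:00.
Callum ∩ Ulla ∩ Aarav: 08:00-11:20, 11:30-14:00.
Callum ∩ Ulla ∩ Aarav ∩ Nadia: 08:20-11:20, 11:30-12:55.
Callum ∩ Ulla ∩ Aarav ∩ Nadia ∩ Gita: 08:20-11:20, 11:30-12:55.
Callum ∩ Ulla ∩ Aarav ∩ Nadia ∩ Gita ∩ Divya: 08:20-09:00, 09:40-11:20, 11:30-12:55.
Those are the intersection windows.
Summing the common windows: 40 + 100 + 85 = 225 minutes.

225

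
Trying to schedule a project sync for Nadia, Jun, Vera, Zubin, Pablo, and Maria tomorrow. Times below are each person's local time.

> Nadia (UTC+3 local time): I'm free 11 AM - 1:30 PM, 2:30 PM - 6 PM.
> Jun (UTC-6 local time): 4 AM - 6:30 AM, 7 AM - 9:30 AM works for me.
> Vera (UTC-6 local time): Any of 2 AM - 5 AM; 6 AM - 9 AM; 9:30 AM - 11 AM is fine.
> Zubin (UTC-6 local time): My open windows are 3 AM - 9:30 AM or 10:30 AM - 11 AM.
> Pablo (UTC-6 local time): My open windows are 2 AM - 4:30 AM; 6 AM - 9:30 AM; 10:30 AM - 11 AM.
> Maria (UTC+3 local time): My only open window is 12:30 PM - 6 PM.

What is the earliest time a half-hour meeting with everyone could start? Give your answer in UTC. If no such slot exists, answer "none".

Nadia in UTC: 08:00-10:30, 11:30-15:00 (subtract 3h to convert from UTC+3).
Jun in UTC: 10:00-12:30, 13:00-15:30 (add 6h to convert from UTC-6).
Vera in UTC: 08:00-11:00, 12:00-15:00, 15:30-17:00 (add 6h to convert from UTC-6).
Zubin in UTC: 09:00-15:30, 16:30-17:00 (add 6h to convert from UTC-6).
Pablo in UTC: 08:00-10:30, 12:00-15:30, 16:30-17:00 (add 6h to convert from UTC-6).
Maria in UTC: 09:30-15:00 (subtract 3h to convert from UTC+3).
Nadia ∩ Jun: 10:00-10:30, 11:30-12:30, 13:00-15:00.
Nadia ∩ Jun ∩ Vera: 10:00-10:30, 12:00-12:30, 13:00-15:00.
Nadia ∩ Jun ∩ Vera ∩ Zubin: 10:00-10:30, 12:00-12:30, 13:00-15:00.
Nadia ∩ Jun ∩ Vera ∩ Zubin ∩ Pablo: 10:00-10:30, 12:00-12:30, 13:00-15:00.
Nadia ∩ Jun ∩ Vera ∩ Zubin ∩ Pablo ∩ Maria: 10:00-10:30, 12:00-12:30, 13:00-15:00.
The first common window of at least 30 minutes is 10:00-10:30, so the earliest start is 10:00.

10:00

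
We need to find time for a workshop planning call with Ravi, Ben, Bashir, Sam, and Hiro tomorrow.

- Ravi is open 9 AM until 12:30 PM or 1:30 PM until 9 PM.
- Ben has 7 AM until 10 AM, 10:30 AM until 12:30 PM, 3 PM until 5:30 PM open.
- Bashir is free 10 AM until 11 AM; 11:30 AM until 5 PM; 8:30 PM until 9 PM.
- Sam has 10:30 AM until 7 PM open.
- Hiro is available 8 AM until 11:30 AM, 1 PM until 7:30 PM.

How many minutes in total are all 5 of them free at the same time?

Ravi ∩ Ben: 09:00-10:00, 10:30-12:30, 15:00-17:30.
Ravi ∩ Ben ∩ Bashir: 10:30-11:00, 11:30-12:30, 15:00-17:00.
Ravi ∩ Ben ∩ Bashir ∩ Sam: 10:30-11:00, 11:30-12:30, 15:00-17:00.
Ravi ∩ Ben ∩ Bashir ∩ Sam ∩ Hiro: 10:30-11:00, 15:00-17:00.
Those are the intersection windows.
Summing the common windows: 30 + 120 = 150 minutes.

150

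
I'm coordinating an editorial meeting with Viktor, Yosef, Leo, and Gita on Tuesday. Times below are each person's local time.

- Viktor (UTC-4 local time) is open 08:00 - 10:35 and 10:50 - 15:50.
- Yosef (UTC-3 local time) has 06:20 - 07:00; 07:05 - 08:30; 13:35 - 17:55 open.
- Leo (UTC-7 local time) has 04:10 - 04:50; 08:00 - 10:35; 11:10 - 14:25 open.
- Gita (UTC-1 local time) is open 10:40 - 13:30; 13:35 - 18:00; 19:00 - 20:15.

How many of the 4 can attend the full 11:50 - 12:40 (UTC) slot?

1

Viktor in UTC: 12:00-14:35, 14:50-19:50 (add 4h to convert from UTC-4).
Yosef in UTC: 09:20-10:00, 10:05-11:30, 16:35-20:55 (add 3h to convert from UTC-3).
Leo in UTC: 11:10-11:50, 15:00-17:35, 18:10-21:25 (add 7h to convert from UTC-7).
Gita in UTC: 11:40-14:30, 14:35-19:00, 20:00-21:15 (add 1h to convert from UTC-1).
Gita can make the full 11:50-12:40 slot — that's 1.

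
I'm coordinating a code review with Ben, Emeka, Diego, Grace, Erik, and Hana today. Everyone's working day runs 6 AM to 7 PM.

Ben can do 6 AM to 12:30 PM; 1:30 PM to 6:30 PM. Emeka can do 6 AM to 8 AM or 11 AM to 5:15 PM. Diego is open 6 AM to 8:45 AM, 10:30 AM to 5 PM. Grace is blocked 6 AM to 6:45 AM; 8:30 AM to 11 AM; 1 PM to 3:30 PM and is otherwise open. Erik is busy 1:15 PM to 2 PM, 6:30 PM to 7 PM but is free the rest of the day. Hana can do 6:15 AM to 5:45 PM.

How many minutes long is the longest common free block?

Ben free: 06:00-12:30, 13:30-18:30.
Emeka free: 06:00-08:00, 11:00-17:15.
Diego free: 06:00-08:45, 10:30-17:00.
Grace free: 06:45-08:30, 11:00-13:00, 15:30-19:00 (invert busy blocks within the working day).
Erik free: 06:00-13:15, 14:00-18:30 (invert busy blocks within the working day).
Hana free: 06:15-17:45.
Ben ∩ Emeka: 06:00-08:00, 11:00-12:30, 13:30-17:15.
Ben ∩ Emeka ∩ Diego: 06:00-08:00, 11:00-12:30, 13:30-17:00.
Ben ∩ Emeka ∩ Diego ∩ Grace: 06:45-08:00, 11:00-12:30, 15:30-17:00.
Ben ∩ Emeka ∩ Diego ∩ Grace ∩ Erik: 06:45-08:00, 11:00-12:30, 15:30-17:00.
Ben ∩ Emeka ∩ Diego ∩ Grace ∩ Erik ∩ Hana: 06:45-08:00, 11:00-12:30, 15:30-17:00.
The longest is 11:00-12:30 at 90 minutes.

90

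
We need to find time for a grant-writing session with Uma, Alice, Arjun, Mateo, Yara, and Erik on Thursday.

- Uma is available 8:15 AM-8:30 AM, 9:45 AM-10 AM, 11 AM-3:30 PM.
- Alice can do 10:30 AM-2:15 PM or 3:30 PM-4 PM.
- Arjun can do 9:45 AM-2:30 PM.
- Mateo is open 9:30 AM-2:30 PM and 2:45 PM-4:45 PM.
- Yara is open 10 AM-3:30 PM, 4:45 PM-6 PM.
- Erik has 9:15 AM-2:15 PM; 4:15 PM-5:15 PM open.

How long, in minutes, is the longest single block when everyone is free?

Uma ∩ Alice: 11:00-14:15.
Uma ∩ Alice ∩ Arjun: 11:00-14:15.
Uma ∩ Alice ∩ Arjun ∩ Mateo: 11:00-14:15.
Uma ∩ Alice ∩ Arjun ∩ Mateo ∩ Yara: 11:00-14:15.
Uma ∩ Alice ∩ Arjun ∩ Mateo ∩ Yara ∩ Erik: 11:00-14:15.
So the common availability across everyone is 11:00-14:15.
The longest is 11:00-14:15 at 195 minutes.

195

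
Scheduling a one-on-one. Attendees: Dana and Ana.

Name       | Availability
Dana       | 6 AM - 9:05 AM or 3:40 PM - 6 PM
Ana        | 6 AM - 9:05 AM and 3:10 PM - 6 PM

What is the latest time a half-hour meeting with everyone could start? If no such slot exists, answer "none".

17:30

Dana ∩ Ana: 06:00-09:05, 15:40-18:00.
The last common window of at least 30 minutes is 15:40-18:00; a 30-minute meeting can start as late as 17:30 and still end by 18:00.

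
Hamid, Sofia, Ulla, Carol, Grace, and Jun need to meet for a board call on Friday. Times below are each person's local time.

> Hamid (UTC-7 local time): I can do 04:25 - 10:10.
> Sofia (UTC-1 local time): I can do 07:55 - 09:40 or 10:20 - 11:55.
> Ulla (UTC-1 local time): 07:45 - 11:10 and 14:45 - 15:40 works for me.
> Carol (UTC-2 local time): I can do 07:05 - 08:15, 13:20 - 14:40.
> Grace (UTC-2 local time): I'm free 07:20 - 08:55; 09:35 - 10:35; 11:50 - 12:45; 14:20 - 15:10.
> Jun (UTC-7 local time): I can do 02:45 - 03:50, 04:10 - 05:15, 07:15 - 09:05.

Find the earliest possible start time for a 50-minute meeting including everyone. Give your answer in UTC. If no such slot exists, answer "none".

none

Hamid in UTC: 11:25-17:10 (add 7h to convert from UTC-7).
Sofia in UTC: 08:55-10:40, 11:20-12:55 (add 1h to convert from UTC-1).
Ulla in UTC: 08:45-12:10, 15:45-16:40 (add 1h to convert from UTC-1).
Carol in UTC: 09:05-10:15, 15:20-16:40 (add 2h to convert from UTC-2).
Grace in UTC: 09:20-10:55, 11:35-12:35, 13:50-14:45, 16:20-17:10 (add 2h to convert from UTC-2).
Jun in UTC: 09:45-10:50, 11:10-12:15, 14:15-16:05 (add 7h to convert from UTC-7).
Hamid ∩ Sofia: 11:25-12:55.
Hamid ∩ Sofia ∩ Ulla: 11:25-12:10.
Hamid ∩ Sofia ∩ Ulla ∩ Carol: ∅.
Hamid ∩ Sofia ∩ Ulla ∩ Carol ∩ Grace: ∅.
Hamid ∩ Sofia ∩ Ulla ∩ Carol ∩ Grace ∩ Jun: ∅.
There is no time when everyone is free.
No common window is at least 50 minutes long.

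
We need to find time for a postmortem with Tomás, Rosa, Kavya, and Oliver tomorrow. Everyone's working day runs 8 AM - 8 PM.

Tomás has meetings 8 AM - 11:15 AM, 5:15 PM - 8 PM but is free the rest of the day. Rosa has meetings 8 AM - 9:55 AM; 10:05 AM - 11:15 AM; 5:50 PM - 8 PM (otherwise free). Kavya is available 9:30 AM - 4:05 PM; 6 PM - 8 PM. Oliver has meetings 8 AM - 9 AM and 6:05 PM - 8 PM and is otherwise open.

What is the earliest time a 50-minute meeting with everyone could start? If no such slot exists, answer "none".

11:15

Tomás free: 11:15-17:15 (invert busy blocks within the working day).
Rosa free: 09:55-10:05, 11:15-17:50 (invert busy blocks within the working day).
Kavya free: 09:30-16:05, 18:00-20:00.
Oliver free: 09:00-18:05 (invert busy blocks within the working day).
Tomás ∩ Rosa: 11:15-17:15.
Tomás ∩ Rosa ∩ Kavya: 11:15-16:05.
Tomás ∩ Rosa ∩ Kavya ∩ Oliver: 11:15-16:05.
So the common availability across everyone is 11:15-16:05.
The first common window of at least 50 minutes is 11:15-16:05, so the earliest start is 11:15.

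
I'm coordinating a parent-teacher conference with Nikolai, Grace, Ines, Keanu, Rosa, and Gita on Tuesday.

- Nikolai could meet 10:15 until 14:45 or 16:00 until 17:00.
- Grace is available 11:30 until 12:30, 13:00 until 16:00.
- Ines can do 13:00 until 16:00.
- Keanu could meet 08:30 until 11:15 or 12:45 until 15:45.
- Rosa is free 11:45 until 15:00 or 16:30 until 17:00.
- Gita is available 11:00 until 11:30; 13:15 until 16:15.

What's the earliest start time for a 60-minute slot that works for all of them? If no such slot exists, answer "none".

13:15

Nikolai ∩ Grace: 11:30-12:30, 13:00-14:45.
Nikolai ∩ Grace ∩ Ines: 13:00-14:45.
Nikolai ∩ Grace ∩ Ines ∩ Keanu: 13:00-14:45.
Nikolai ∩ Grace ∩ Ines ∩ Keanu ∩ Rosa: 13:00-14:45.
Nikolai ∩ Grace ∩ Ines ∩ Keanu ∩ Rosa ∩ Gita: 13:15-14:45.
The first common window of at least 60 minutes is 13:15-14:45, so the earliest start is 13:15.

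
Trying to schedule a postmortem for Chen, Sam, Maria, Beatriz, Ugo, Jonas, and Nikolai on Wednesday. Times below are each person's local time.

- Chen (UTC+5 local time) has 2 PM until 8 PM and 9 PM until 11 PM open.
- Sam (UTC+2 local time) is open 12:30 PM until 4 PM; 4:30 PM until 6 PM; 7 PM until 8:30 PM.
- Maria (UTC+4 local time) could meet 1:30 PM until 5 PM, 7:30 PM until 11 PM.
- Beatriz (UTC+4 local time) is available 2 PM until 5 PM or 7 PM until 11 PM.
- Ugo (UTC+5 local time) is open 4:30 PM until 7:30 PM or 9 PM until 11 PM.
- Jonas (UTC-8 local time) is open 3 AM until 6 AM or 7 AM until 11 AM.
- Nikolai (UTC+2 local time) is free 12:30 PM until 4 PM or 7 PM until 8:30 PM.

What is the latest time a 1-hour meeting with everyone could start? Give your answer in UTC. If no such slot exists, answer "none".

17:00

Chen in UTC: 09:00-15:00, 16:00-18:00 (subtract 5h to convert from UTC+5).
Sam in UTC: 10:30-14:00, 14:30-16:00, 17:00-18:30 (subtract 2h to convert from UTC+2).
Maria in UTC: 09:30-13:00, 15:30-19:00 (subtract 4h to convert from UTC+4).
Beatriz in UTC: 10:00-13:00, 15:00-19:00 (subtract 4h to convert from UTC+4).
Ugo in UTC: 11:30-14:30, 16:00-18:00 (subtract 5h to convert from UTC+5).
Jonas in UTC: 11:00-14:00, 15:00-19:00 (add 8h to convert from UTC-8).
Nikolai in UTC: 10:30-14:00, 17:00-18:30 (subtract 2h to convert from UTC+2).
Chen ∩ Sam: 10:30-14:00, 14:30-15:00, 17:00-18:00.
Chen ∩ Sam ∩ Maria: 10:30-13:00, 17:00-18:00.
Chen ∩ Sam ∩ Maria ∩ Beatriz: 10:30-13:00, 17:00-18:00.
Chen ∩ Sam ∩ Maria ∩ Beatriz ∩ Ugo: 11:30-13:00, 17:00-18:00.
Chen ∩ Sam ∩ Maria ∩ Beatriz ∩ Ugo ∩ Jonas: 11:30-13:00, 17:00-18:00.
Chen ∩ Sam ∩ Maria ∩ Beatriz ∩ Ugo ∩ Jonas ∩ Nikolai: 11:30-13:00, 17:00-18:00.
Those are the intersection windows.
The last common window of at least 60 minutes is 17:00-18:00; a 60-minute meeting can start as late as 17:00 and still end by 18:00.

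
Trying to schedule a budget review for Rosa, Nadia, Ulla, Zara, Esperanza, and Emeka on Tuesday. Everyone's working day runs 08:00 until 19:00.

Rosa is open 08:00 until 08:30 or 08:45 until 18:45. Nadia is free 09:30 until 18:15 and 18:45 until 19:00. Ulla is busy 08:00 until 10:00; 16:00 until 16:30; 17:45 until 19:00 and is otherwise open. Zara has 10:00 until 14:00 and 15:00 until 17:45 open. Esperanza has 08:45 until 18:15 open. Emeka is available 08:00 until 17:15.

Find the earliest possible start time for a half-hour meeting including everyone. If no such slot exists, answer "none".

10:00

Rosa free: 08:00-08:30, 08:45-18:45.
Nadia free: 09:30-18:15, 18:45-19:00.
Ulla free: 10:00-16:00, 16:30-17:45 (invert busy blocks within the working day).
Zara free: 10:00-14:00, 15:00-17:45.
Esperanza free: 08:45-18:15.
Emeka free: 08:00-17:15.
Rosa ∩ Nadia: 09:30-18:15.
Rosa ∩ Nadia ∩ Ulla: 10:00-16:00, 16:30-17:45.
Rosa ∩ Nadia ∩ Ulla ∩ Zara: 10:00-14:00, 15:00-16:00, 16:30-17:45.
Rosa ∩ Nadia ∩ Ulla ∩ Zara ∩ Esperanza: 10:00-14:00, 15:00-16:00, 16:30-17:45.
Rosa ∩ Nadia ∩ Ulla ∩ Zara ∩ Esperanza ∩ Emeka: 10:00-14:00, 15:00-16:00, 16:30-17:15.
The first common window of at least 30 minutes is 10:00-14:00, so the earliest start is 10:00.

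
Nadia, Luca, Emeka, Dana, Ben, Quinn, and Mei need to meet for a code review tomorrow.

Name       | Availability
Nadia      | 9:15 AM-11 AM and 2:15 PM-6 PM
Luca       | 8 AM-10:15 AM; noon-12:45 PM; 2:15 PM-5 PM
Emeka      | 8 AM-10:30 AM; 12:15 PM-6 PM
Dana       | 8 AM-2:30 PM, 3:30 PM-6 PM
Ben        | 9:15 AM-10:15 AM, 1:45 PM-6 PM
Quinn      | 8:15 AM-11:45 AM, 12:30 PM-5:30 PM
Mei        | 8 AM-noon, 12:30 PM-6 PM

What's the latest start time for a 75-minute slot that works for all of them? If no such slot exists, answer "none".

15:45

Nadia ∩ Luca: 09:15-10:15, 14:15-17:00.
Nadia ∩ Luca ∩ Emeka: 09:15-10:15, 14:15-17:00.
Nadia ∩ Luca ∩ Emeka ∩ Dana: 09:15-10:15, 14:15-14:30, 15:30-17:00.
Nadia ∩ Luca ∩ Emeka ∩ Dana ∩ Ben: 09:15-10:15, 14:15-14:30, 15:30-17:00.
Nadia ∩ Luca ∩ Emeka ∩ Dana ∩ Ben ∩ Quinn: 09:15-10:15, 14:15-14:30, 15:30-17:00.
Nadia ∩ Luca ∩ Emeka ∩ Dana ∩ Ben ∩ Quinn ∩ Mei: 09:15-10:15, 14:15-14:30, 15:30-17:00.
Those are the intersection windows.
The last common window of at least 75 minutes is 15:30-17:00; a 75-minute meeting can start as late as 15:45 and still end by 17:00.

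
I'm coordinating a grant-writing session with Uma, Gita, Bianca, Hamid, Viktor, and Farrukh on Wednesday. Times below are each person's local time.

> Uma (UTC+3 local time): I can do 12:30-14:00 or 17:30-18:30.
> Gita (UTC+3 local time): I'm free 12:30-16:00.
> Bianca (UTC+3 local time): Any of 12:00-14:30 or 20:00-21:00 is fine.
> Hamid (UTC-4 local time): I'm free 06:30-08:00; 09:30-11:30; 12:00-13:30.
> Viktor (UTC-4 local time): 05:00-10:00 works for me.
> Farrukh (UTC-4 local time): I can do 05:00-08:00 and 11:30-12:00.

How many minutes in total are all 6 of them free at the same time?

Uma in UTC: 09:30-11:00, 14:30-15:30 (subtract 3h to convert from UTC+3).
Gita in UTC: 09:30-13:00 (subtract 3h to convert from UTC+3).
Bianca in UTC: 09:00-11:30, 17:00-18:00 (subtract 3h to convert from UTC+3).
Hamid in UTC: 10:30-12:00, 13:30-15:30, 16:00-17:30 (add 4h to convert from UTC-4).
Viktor in UTC: 09:00-14:00 (add 4h to convert from UTC-4).
Farrukh in UTC: 09:00-12:00, 15:30-16:00 (add 4h to convert from UTC-4).
Uma ∩ Gita: 09:30-11:00.
Uma ∩ Gita ∩ Bianca: 09:30-11:00.
Uma ∩ Gita ∩ Bianca ∩ Hamid: 10:30-11:00.
Uma ∩ Gita ∩ Bianca ∩ Hamid ∩ Viktor: 10:30-11:00.
Uma ∩ Gita ∩ Bianca ∩ Hamid ∩ Viktor ∩ Farrukh: 10:30-11:00.
That's a single block of 30 minutes.

30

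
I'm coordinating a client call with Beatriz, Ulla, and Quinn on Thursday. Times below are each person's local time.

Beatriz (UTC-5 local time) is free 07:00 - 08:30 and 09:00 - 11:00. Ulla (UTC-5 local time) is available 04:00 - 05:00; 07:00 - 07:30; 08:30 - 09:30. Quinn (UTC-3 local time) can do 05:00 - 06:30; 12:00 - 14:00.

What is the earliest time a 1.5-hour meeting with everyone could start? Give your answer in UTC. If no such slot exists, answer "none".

none

Beatriz in UTC: 12:00-13:30, 14:00-16:00 (add 5h to convert from UTC-5).
Ulla in UTC: 09:00-10:00, 12:00-12:30, 13:30-14:30 (add 5h to convert from UTC-5).
Quinn in UTC: 08:00-09:30, 15:00-17:00 (add 3h to convert from UTC-3).
Beatriz ∩ Ulla: 12:00-12:30, 14:00-14:30.
Beatriz ∩ Ulla ∩ Quinn: ∅.
There is no time when everyone is free.
No common window is at least 90 minutes long.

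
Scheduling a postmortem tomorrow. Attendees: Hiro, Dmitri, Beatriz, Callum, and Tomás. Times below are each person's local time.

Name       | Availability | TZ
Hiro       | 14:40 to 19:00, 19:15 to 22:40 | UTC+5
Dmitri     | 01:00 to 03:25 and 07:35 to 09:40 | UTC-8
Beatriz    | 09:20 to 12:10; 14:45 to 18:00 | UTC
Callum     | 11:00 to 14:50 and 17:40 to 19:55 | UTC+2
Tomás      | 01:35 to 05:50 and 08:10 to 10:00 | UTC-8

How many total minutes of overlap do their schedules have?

Hiro in UTC: 09:40-14:00, 14:15-17:40 (subtract 5h to convert from UTC+5).
Dmitri in UTC: 09:00-11:25, 15:35-17:40 (add 8h to convert from UTC-8).
Beatriz in UTC: 09:20-12:10, 14:45-18:00.
Callum in UTC: 09:00-12:50, 15:40-17:55 (subtract 2h to convert from UTC+2).
Tomás in UTC: 09:35-13:50, 16:10-18:00 (add 8h to convert from UTC-8).
Hiro ∩ Dmitri: 09:40-11:25, 15:35-17:40.
Hiro ∩ Dmitri ∩ Beatriz: 09:40-11:25, 15:35-17:40.
Hiro ∩ Dmitri ∩ Beatriz ∩ Callum: 09:40-11:25, 15:40-17:40.
Hiro ∩ Dmitri ∩ Beatriz ∩ Callum ∩ Tomás: 09:40-11:25, 16:10-17:40.
Summing the common windows: 105 + 90 = 195 minutes.

195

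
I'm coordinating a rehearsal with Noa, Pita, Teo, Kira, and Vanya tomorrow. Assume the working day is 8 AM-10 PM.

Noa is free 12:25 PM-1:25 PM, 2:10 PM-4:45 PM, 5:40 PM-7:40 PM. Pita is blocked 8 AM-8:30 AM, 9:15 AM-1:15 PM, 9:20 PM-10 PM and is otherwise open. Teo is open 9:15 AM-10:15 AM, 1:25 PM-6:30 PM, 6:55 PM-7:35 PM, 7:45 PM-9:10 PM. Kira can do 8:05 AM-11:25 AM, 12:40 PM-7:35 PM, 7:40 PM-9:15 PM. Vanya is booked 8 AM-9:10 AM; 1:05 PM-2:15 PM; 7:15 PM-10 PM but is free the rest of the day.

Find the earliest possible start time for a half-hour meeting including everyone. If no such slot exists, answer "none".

14:15

Noa free: 12:25-13:25, 14:10-16:45, 17:40-19:40.
Pita free: 08:30-09:15, 13:15-21:20 (invert busy blocks within the working day).
Teo free: 09:15-10:15, 13:25-18:30, 18:55-19:35, 19:45-21:10.
Kira free: 08:05-11:25, 12:40-19:35, 19:40-21:15.
Vanya free: 09:10-13:05, 14:15-19:15 (invert busy blocks within the working day).
Noa ∩ Pita: 13:15-13:25, 14:10-16:45, 17:40-19:40.
Noa ∩ Pita ∩ Teo: 14:10-16:45, 17:40-18:30, 18:55-19:35.
Noa ∩ Pita ∩ Teo ∩ Kira: 14:10-16:45, 17:40-18:30, 18:55-19:35.
Noa ∩ Pita ∩ Teo ∩ Kira ∩ Vanya: 14:15-16:45, 17:40-18:30, 18:55-19:15.
Those are the intersection windows.
The first common window of at least 30 minutes is 14:15-16:45, so the earliest start is 14:15.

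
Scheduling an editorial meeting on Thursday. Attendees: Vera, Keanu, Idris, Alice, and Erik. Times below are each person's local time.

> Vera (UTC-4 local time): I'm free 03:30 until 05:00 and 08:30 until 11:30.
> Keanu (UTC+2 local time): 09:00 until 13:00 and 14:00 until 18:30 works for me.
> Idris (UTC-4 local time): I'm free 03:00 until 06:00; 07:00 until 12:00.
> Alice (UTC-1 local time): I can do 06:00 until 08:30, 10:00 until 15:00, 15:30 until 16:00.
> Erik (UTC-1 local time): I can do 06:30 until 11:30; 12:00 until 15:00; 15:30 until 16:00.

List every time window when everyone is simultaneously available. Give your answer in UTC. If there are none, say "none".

Vera in UTC: 07:30-09:00, 12:30-15:30 (add 4h to convert from UTC-4).
Keanu in UTC: 07:00-11:00, 12:00-16:30 (subtract 2h to convert from UTC+2).
Idris in UTC: 07:00-10:00, 11:00-16:00 (add 4h to convert from UTC-4).
Alice in UTC: 07:00-09:30, 11:00-16:00, 16:30-17:00 (add 1h to convert from UTC-1).
Erik in UTC: 07:30-12:30, 13:00-16:00, 16:30-17:00 (add 1h to convert from UTC-1).
Vera ∩ Keanu: 07:30-09:00, 12:30-15:30.
Vera ∩ Keanu ∩ Idris: 07:30-09:00, 12:30-15:30.
Vera ∩ Keanu ∩ Idris ∩ Alice: 07:30-09:00, 12:30-15:30.
Vera ∩ Keanu ∩ Idris ∩ Alice ∩ Erik: 07:30-09:00, 13:00-15:30.
So the common availability across everyone is 07:30-09:00, 13:00-15:30.

07:30-09:00, 13:00-15:30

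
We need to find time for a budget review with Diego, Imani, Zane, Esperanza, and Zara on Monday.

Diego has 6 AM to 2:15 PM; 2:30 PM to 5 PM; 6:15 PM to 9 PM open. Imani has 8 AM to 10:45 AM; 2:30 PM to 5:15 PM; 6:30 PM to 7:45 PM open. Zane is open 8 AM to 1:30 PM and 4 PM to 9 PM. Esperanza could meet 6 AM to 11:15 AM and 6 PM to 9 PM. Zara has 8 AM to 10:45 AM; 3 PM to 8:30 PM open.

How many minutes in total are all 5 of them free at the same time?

240

Diego ∩ Imani: 08:00-10:45, 14:30-17:00, 18:30-19:45.
Diego ∩ Imani ∩ Zane: 08:00-10:45, 16:00-17:00, 18:30-19:45.
Diego ∩ Imani ∩ Zane ∩ Esperanza: 08:00-10:45, 18:30-19:45.
Diego ∩ Imani ∩ Zane ∩ Esperanza ∩ Zara: 08:00-10:45, 18:30-19:45.
Summing the common windows: 165 + 75 = 240 minutes.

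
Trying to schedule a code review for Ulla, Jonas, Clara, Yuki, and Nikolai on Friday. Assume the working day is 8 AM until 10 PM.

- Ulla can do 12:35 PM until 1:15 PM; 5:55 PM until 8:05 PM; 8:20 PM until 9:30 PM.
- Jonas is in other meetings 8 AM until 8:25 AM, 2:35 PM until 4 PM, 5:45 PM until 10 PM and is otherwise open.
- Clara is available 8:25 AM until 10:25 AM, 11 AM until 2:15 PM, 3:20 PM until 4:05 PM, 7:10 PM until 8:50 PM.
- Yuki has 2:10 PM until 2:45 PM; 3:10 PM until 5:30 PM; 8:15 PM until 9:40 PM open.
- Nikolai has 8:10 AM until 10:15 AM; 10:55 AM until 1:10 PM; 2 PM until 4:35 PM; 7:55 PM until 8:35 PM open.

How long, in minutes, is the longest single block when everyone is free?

Ulla free: 12:35-13:15, 17:55-20:05, 20:20-21:30.
Jonas free: 08:25-14:35, 16:00-17:45 (invert busy blocks within the working day).
Clara free: 08:25-10:25, 11:00-14:15, 15:20-16:05, 19:10-20:50.
Yuki free: 14:10-14:45, 15:10-17:30, 20:15-21:40.
Nikolai free: 08:10-10:15, 10:55-13:10, 14:00-16:35, 19:55-20:35.
Ulla ∩ Jonas: 12:35-13:15.
Ulla ∩ Jonas ∩ Clara: 12:35-13:15.
Ulla ∩ Jonas ∩ Clara ∩ Yuki: ∅.
Ulla ∩ Jonas ∩ Clara ∩ Yuki ∩ Nikolai: ∅.
There is no time when everyone is free.
No common window exists, so the longest block is 0 minutes.

0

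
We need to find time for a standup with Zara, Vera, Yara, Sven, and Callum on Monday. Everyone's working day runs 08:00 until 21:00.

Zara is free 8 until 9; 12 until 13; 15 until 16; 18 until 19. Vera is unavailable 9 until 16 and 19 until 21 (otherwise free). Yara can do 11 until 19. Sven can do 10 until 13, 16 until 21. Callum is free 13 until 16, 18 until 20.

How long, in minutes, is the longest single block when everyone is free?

Zara free: 08:00-09:00, 12:00-13:00, 15:00-16:00, 18:00-19:00.
Vera free: 08:00-09:00, 16:00-19:00 (invert busy blocks within the working day).
Yara free: 11:00-19:00.
Sven free: 10:00-13:00, 16:00-21:00.
Callum free: 13:00-16:00, 18:00-20:00.
Zara ∩ Vera: 08:00-09:00, 18:00-19:00.
Zara ∩ Vera ∩ Yara: 18:00-19:00.
Zara ∩ Vera ∩ Yara ∩ Sven: 18:00-19:00.
Zara ∩ Vera ∩ Yara ∩ Sven ∩ Callum: 18:00-19:00.
So the common availability across everyone is 18:00-19:00.
The longest is 18:00-19:00 at 60 minutes.

60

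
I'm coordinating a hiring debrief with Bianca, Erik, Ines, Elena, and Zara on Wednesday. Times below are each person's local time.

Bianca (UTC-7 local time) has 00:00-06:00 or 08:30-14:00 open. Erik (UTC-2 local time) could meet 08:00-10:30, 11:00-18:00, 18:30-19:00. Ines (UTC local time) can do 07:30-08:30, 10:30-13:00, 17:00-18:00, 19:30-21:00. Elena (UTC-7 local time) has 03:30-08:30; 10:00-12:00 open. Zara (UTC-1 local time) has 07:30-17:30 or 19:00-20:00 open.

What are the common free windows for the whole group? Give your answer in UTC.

10:30-12:30, 17:00-18:00

Bianca in UTC: 07:00-13:00, 15:30-21:00 (add 7h to convert from UTC-7).
Erik in UTC: 10:00-12:30, 13:00-20:00, 20:30-21:00 (add 2h to convert from UTC-2).
Ines in UTC: 07:30-08:30, 10:30-13:00, 17:00-18:00, 19:30-21:00.
Elena in UTC: 10:30-15:30, 17:00-19:00 (add 7h to convert from UTC-7).
Zara in UTC: 08:30-18:30, 20:00-21:00 (add 1h to convert from UTC-1).
Bianca ∩ Erik: 10:00-12:30, 15:30-20:00, 20:30-21:00.
Bianca ∩ Erik ∩ Ines: 10:30-12:30, 17:00-18:00, 19:30-20:00, 20:30-21:00.
Bianca ∩ Erik ∩ Ines ∩ Elena: 10:30-12:30, 17:00-18:00.
Bianca ∩ Erik ∩ Ines ∩ Elena ∩ Zara: 10:30-12:30, 17:00-18:00.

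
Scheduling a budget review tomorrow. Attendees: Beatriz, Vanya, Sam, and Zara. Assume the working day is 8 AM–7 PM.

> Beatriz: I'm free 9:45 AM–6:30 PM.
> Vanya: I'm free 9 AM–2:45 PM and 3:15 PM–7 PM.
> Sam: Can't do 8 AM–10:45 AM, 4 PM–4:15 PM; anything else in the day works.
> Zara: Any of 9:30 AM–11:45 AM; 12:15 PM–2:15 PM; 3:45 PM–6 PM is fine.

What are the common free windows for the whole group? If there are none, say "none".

Beatriz free: 09:45-18:30.
Vanya free: 09:00-14:45, 15:15-19:00.
Sam free: 10:45-16:00, 16:15-19:00 (invert busy blocks within the working day).
Zara free: 09:30-11:45, 12:15-14:15, 15:45-18:00.
Beatriz ∩ Vanya: 09:45-14:45, 15:15-18:30.
Beatriz ∩ Vanya ∩ Sam: 10:45-14:45, 15:15-16:00, 16:15-18:30.
Beatriz ∩ Vanya ∩ Sam ∩ Zara: 10:45-11:45, 12:15-14:15, 15:45-16:00, 16:15-18:00.

10:45-11:45, 12:15-14:15, 15:45-16:00, 16:15-18:00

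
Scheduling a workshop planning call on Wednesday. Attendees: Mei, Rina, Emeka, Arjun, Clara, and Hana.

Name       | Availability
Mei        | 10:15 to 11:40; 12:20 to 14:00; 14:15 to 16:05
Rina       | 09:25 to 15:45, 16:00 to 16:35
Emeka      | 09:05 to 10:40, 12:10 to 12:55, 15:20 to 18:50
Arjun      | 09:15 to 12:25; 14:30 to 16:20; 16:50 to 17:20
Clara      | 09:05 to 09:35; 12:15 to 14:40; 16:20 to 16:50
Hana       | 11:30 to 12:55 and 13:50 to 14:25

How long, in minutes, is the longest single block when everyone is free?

Mei ∩ Rina: 10:15-11:40, 12:20-14:00, 14:15-15:45, 16:00-16:05.
Mei ∩ Rina ∩ Emeka: 10:15-10:40, 12:20-12:55, 15:20-15:45, 16:00-16:05.
Mei ∩ Rina ∩ Emeka ∩ Arjun: 10:15-10:40, 12:20-12:25, 15:20-15:45, 16:00-16:05.
Mei ∩ Rina ∩ Emeka ∩ Arjun ∩ Clara: 12:20-12:25.
Mei ∩ Rina ∩ Emeka ∩ Arjun ∩ Clara ∩ Hana: 12:20-12:25.
The longest is 12:20-12:25 at 5 minutes.

5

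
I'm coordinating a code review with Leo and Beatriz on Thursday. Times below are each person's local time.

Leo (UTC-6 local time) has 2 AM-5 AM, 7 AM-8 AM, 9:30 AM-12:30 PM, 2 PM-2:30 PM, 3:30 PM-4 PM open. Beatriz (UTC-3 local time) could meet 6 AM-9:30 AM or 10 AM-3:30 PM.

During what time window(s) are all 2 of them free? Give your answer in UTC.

Leo in UTC: 08:00-11:00, 13:00-14:00, 15:30-18:30, 20:00-20:30, 21:30-22:00 (add 6h to convert from UTC-6).
Beatriz in UTC: 09:00-12:30, 13:00-18:30 (add 3h to convert from UTC-3).
Leo ∩ Beatriz: 09:00-11:00, 13:00-14:00, 15:30-18:30.

09:00-11:00, 13:00-14:00, 15:30-18:30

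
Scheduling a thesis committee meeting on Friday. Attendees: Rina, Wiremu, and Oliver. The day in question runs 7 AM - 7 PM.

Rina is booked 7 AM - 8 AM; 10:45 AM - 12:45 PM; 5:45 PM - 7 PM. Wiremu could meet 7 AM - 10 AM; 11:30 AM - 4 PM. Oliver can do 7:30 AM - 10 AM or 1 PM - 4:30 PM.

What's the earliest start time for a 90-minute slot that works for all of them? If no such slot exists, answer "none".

Rina free: 08:00-10:45, 12:45-17:45 (invert busy blocks within the working day).
Wiremu free: 07:00-10:00, 11:30-16:00.
Oliver free: 07:30-10:00, 13:00-16:30.
Rina ∩ Wiremu: 08:00-10:00, 12:45-16:00.
Rina ∩ Wiremu ∩ Oliver: 08:00-10:00, 13:00-16:00.
The first common window of at least 90 minutes is 08:00-10:00, so the earliest start is 08:00.

08:00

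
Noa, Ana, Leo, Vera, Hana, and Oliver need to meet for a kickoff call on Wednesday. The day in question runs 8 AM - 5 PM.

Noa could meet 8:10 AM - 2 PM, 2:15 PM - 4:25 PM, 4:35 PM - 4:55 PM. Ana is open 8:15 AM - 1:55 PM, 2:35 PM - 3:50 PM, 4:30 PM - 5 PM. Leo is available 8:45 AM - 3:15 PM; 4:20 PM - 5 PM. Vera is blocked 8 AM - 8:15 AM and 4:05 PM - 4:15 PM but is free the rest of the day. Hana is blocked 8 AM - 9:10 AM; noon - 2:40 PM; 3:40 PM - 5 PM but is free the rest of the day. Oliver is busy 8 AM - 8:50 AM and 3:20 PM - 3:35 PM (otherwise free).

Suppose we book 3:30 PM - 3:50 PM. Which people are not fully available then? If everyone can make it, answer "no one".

Hana, Leo, Oliver

Noa free: 08:10-14:00, 14:15-16:25, 16:35-16:55.
Ana free: 08:15-13:55, 14:35-15:50, 16:30-17:00.
Leo free: 08:45-15:15, 16:20-17:00.
Vera free: 08:15-16:05, 16:15-17:00 (invert busy blocks within the working day).
Hana free: 09:10-12:00, 14:40-15:40 (invert busy blocks within the working day).
Oliver free: 08:50-15:20, 15:35-17:00 (invert busy blocks within the working day).
Noa: free for 15:30-15:50. Ana: free for 15:30-15:50. Leo: not fully free for 15:30-15:50. Vera: free for 15:30-15:50. Hana: not fully free for 15:30-15:50. Oliver: not fully free for 15:30-15:50.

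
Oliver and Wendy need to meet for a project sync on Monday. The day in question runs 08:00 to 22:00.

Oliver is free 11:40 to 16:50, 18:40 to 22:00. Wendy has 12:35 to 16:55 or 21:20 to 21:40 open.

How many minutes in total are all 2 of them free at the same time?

275

Oliver ∩ Wendy: 12:35-16:50, 21:20-21:40.
Those are the intersection windows.
Summing the common windows: 255 + 20 = 275 minutes.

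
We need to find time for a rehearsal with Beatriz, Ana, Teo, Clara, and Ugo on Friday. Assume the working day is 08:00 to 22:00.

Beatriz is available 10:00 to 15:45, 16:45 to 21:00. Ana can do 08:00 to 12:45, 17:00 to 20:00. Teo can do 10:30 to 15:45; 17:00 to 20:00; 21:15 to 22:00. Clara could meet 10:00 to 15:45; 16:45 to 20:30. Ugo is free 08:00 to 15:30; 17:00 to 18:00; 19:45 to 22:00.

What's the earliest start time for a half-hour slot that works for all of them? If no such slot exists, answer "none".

10:30

Beatriz ∩ Ana: 10:00-12:45, 17:00-20:00.
Beatriz ∩ Ana ∩ Teo: 10:30-12:45, 17:00-20:00.
Beatriz ∩ Ana ∩ Teo ∩ Clara: 10:30-12:45, 17:00-20:00.
Beatriz ∩ Ana ∩ Teo ∩ Clara ∩ Ugo: 10:30-12:45, 17:00-18:00, 19:45-20:00.
The first common window of at least 30 minutes is 10:30-12:45, so the earliest start is 10:30.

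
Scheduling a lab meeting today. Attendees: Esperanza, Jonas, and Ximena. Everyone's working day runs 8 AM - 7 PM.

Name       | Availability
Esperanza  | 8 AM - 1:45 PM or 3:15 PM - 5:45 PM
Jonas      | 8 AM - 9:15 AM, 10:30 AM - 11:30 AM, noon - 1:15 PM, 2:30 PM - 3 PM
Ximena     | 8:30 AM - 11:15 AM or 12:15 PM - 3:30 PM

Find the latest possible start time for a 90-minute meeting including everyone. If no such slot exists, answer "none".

none

Esperanza ∩ Jonas: 08:00-09:15, 10:30-11:30, 12:00-13:15.
Esperanza ∩ Jonas ∩ Ximena: 08:30-09:15, 10:30-11:15, 12:15-13:15.
So the common availability across everyone is 08:30-09:15, 10:30-11:15, 12:15-13:15.
No common window is at least 90 minutes long.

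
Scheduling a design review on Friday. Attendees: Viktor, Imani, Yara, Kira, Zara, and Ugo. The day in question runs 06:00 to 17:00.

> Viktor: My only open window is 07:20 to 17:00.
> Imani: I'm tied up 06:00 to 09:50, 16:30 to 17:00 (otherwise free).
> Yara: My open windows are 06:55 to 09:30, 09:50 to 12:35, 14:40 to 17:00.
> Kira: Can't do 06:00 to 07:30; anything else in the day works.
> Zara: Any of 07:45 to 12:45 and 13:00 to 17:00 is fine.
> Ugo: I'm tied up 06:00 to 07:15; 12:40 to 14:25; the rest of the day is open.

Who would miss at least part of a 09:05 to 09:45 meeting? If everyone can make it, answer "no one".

Imani, Yara

Viktor free: 07:20-17:00.
Imani free: 09:50-16:30 (invert busy blocks within the working day).
Yara free: 06:55-09:30, 09:50-12:35, 14:40-17:00.
Kira free: 07:30-17:00 (invert busy blocks within the working day).
Zara free: 07:45-12:45, 13:00-17:00.
Ugo free: 07:15-12:40, 14:25-17:00 (invert busy blocks within the working day).
Viktor: free for 09:05-09:45. Imani: not fully free for 09:05-09:45. Yara: not fully free for 09:05-09:45. Kira: free for 09:05-09:45. Zara: free for 09:05-09:45. Ugo: free for 09:05-09:45.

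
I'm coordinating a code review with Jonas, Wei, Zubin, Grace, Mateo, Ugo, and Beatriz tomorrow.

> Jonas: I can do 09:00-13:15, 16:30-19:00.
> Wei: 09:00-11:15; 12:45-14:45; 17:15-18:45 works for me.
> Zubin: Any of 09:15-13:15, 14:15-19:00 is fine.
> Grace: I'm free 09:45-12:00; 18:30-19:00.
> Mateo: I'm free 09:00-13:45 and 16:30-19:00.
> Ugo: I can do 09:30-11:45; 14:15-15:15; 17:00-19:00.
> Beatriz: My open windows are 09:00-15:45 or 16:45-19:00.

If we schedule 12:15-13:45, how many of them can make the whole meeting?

2

Mateo and Beatriz can make the full 12:15-13:45 slot — that's 2.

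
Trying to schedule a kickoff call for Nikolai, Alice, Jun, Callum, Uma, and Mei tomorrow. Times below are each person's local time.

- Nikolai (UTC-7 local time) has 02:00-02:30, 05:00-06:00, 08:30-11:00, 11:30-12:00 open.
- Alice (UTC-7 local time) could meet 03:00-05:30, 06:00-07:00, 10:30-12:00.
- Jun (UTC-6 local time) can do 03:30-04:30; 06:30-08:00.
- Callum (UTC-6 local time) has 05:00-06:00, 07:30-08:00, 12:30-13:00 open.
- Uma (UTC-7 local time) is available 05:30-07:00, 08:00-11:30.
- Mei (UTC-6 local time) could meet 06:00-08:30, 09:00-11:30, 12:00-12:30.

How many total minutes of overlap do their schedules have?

0

Nikolai in UTC: 09:00-09:30, 12:00-13:00, 15:30-18:00, 18:30-19:00 (add 7h to convert from UTC-7).
Alice in UTC: 10:00-12:30, 13:00-14:00, 17:30-19:00 (add 7h to convert from UTC-7).
Jun in UTC: 09:30-10:30, 12:30-14:00 (add 6h to convert from UTC-6).
Callum in UTC: 11:00-12:00, 13:30-14:00, 18:30-19:00 (add 6h to convert from UTC-6).
Uma in UTC: 12:30-14:00, 15:00-18:30 (add 7h to convert from UTC-7).
Mei in UTC: 12:00-14:30, 15:00-17:30, 18:00-18:30 (add 6h to convert from UTC-6).
Nikolai ∩ Alice: 12:00-12:30, 17:30-18:00, 18:30-19:00.
Nikolai ∩ Alice ∩ Jun: ∅.
Nikolai ∩ Alice ∩ Jun ∩ Callum: ∅.
Nikolai ∩ Alice ∩ Jun ∩ Callum ∩ Uma: ∅.
Nikolai ∩ Alice ∩ Jun ∩ Callum ∩ Uma ∩ Mei: ∅.
There is no time when everyone is free.
There is no common window, so the total is 0 minutes.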